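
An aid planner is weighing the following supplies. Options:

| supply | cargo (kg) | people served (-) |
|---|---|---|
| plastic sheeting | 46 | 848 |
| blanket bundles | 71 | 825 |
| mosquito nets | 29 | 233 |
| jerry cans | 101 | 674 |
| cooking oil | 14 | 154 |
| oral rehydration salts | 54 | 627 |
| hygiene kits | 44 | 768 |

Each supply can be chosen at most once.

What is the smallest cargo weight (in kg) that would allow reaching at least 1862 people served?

133

Need the lightest bundle worth ≥ 1862.
Taking plastic sheeting + mosquito nets + cooking oil + hygiene kits gives 2003 (≥ 1862) for 133 kg.
Below 133 kg the best achievable stays under 1862.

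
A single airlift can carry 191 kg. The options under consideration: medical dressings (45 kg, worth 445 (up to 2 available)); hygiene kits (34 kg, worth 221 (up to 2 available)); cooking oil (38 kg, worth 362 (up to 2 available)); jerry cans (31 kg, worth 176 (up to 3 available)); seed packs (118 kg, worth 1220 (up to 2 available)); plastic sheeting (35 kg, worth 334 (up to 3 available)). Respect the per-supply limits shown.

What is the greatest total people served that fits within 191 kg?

1916

A density-first pass picks medical dressings + seed packs — 1665 at 163 kg.
The 45 kg tied up in medical dressings is better spent on cooking oil + plastic sheeting — total rises to 1916 (191 kg).
Nothing else within 191 kg beats 1916.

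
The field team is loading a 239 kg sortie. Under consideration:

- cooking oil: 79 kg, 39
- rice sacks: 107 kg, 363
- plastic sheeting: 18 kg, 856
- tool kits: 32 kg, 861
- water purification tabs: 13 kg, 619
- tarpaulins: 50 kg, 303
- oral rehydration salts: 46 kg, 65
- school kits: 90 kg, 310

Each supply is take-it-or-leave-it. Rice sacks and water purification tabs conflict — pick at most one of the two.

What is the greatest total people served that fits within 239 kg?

2949

Best packing: plastic sheeting + tool kits + water purification tabs + tarpaulins + school kits — 203 kg, 2949 total.
No other feasible combination exceeds 2949.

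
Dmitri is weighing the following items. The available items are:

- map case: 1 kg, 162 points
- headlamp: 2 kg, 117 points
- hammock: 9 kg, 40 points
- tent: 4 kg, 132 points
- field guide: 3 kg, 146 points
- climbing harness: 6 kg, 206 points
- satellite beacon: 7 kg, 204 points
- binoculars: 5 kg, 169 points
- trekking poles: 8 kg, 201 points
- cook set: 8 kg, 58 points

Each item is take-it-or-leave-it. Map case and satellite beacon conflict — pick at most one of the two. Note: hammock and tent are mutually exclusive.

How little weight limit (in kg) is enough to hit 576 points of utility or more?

11

Minimise kg subject to total utility ≥ 576.
map case + headlamp + field guide + binoculars: 594 utility at 11 kg.
Below 11 kg the best achievable stays under 576.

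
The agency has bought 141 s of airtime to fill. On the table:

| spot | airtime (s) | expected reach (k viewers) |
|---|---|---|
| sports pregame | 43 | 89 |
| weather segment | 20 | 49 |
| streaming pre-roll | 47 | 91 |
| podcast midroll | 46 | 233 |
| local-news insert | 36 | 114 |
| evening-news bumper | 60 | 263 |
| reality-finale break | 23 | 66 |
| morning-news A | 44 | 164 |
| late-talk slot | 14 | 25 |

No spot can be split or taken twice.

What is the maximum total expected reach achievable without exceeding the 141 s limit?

Greedy by ratio would take podcast midroll + evening-news bumper + reality-finale break: 129 s used, total 562.
The 23 s tied up in reality-finale break is better spent on weather segment + late-talk slot — total rises to 570 (140 s).
Every other selection either busts 141 s or fails to beat 570.

570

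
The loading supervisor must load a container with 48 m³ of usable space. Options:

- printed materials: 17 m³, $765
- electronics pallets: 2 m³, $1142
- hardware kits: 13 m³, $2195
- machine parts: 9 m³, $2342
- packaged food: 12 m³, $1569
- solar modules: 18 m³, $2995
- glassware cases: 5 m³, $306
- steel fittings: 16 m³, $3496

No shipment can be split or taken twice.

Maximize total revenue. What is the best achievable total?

Greedy by ratio would take electronics pallets + hardware kits + machine parts + glassware cases + steel fittings: 45 m³ used, total 9481.
Dropping hardware kits and glassware cases frees 18 m³; slotting in solar modules (18 m³) lifts the total to 9975 at 45 m³.
An exhaustive check of the 256 subsets confirms 9975.

9975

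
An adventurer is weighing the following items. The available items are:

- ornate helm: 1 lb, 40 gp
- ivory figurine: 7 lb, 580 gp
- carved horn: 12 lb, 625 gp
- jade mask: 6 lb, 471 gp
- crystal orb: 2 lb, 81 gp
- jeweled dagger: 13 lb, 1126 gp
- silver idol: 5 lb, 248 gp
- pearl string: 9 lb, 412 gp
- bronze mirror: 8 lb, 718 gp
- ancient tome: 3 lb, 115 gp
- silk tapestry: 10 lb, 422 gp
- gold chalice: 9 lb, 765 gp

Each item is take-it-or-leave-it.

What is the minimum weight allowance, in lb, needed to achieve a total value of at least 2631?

31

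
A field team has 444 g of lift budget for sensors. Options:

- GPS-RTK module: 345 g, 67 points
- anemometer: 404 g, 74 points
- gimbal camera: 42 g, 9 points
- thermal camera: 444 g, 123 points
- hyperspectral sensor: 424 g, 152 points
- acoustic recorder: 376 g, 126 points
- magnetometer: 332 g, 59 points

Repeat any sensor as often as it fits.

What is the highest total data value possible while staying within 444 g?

152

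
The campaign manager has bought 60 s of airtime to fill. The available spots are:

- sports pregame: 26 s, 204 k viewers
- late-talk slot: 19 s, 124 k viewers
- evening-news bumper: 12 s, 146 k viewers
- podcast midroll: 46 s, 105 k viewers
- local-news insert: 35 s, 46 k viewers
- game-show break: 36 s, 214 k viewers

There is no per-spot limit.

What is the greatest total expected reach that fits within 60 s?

The ratio ordering already packs tightly: 5×evening-news bumper, 60 s, 730.

730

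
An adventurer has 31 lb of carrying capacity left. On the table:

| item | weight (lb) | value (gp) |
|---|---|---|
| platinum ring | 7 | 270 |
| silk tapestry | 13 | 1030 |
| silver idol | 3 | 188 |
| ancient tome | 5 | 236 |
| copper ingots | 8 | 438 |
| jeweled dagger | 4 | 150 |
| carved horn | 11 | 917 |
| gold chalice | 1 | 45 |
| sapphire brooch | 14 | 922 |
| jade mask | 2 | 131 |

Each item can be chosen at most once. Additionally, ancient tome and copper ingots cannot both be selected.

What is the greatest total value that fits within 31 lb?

Density check — carved horn 83.36, silk tapestry 79.23, sapphire brooch 65.86 are the best per lb.
A density-first pass picks silk tapestry + silver idol + carved horn + gold chalice + jade mask — 2311 at 30 lb.
Replace silver idol and gold chalice with ancient tome: the trade gains 3 net, giving 2314 at 31 lb.

2314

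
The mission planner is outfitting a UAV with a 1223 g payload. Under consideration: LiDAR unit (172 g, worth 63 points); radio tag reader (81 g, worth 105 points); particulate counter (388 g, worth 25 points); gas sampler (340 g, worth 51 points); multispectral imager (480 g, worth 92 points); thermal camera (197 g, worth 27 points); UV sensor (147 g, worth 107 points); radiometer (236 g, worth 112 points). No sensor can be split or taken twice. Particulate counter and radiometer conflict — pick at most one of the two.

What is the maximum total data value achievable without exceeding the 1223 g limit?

479

Best packing: LiDAR unit + radio tag reader + multispectral imager + UV sensor + radiometer — 1116 g, 479 total.
Runner-up LiDAR unit + radio tag reader + gas sampler + thermal camera + UV sensor + radiometer tops out at 465.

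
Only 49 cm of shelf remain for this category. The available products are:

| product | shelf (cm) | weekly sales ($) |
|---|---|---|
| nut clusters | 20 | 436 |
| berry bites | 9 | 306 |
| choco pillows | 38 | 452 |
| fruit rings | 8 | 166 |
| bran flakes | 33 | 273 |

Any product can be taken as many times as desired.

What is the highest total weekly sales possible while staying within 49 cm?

1530

5×berry bites uses 45 of the 49 cm and totals 1530.
The spare 4 cm is too small for any remaining product, and no exchange beats 1530.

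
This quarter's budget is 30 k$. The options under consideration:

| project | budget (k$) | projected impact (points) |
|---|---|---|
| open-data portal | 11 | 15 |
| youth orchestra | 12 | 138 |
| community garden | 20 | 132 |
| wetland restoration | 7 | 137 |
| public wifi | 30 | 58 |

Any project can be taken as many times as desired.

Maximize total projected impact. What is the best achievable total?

Ranking by ratio (projected impact/k$): wetland restoration 19.57, youth orchestra 11.50, community garden 6.60.
Best packing: 4×wetland restoration — 28 k$, 548 total.
That's the maximum — no swap from here does better than 548.

548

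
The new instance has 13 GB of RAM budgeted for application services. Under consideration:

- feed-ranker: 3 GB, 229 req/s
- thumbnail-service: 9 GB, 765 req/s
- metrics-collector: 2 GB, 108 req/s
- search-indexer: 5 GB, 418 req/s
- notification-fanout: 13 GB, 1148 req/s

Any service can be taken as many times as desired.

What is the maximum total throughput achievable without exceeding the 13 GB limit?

1148

Taking notification-fanout: 13 GB used, 1148 in throughput.
No other feasible combination exceeds 1148.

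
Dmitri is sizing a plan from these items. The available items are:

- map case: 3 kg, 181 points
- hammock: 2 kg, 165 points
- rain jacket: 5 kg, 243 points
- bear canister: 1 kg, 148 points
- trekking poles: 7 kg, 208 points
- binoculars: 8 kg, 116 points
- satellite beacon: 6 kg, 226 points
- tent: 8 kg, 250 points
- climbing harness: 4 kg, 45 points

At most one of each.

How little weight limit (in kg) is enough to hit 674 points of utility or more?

11

Look for the lowest-weight combination reaching 674.
Taking map case + hammock + rain jacket + bear canister gives 737 (≥ 674) for 11 kg.
Any bundle with less than 11 kg falls short of 674.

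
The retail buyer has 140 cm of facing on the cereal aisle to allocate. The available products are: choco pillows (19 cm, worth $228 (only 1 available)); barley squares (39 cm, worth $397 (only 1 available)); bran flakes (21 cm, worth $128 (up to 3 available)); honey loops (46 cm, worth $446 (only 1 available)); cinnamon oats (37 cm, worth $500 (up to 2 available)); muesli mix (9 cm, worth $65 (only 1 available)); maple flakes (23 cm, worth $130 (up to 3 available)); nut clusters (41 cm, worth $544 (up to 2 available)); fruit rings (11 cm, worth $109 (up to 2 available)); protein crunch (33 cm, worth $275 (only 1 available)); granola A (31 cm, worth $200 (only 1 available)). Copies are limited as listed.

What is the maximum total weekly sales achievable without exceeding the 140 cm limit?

1816

Greedy by ratio would take choco pillows + 2×cinnamon oats + nut clusters: 134 cm used, total 1772.
The 37 cm tied up in cinnamon oats is better spent on nut clusters — total rises to 1816 (138 cm).
That's the maximum — no swap from here does better than 1816.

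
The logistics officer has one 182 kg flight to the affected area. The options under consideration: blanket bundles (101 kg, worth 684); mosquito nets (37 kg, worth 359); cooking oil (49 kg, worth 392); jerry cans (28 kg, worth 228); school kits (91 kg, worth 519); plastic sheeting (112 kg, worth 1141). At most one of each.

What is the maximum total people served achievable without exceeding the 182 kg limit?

1728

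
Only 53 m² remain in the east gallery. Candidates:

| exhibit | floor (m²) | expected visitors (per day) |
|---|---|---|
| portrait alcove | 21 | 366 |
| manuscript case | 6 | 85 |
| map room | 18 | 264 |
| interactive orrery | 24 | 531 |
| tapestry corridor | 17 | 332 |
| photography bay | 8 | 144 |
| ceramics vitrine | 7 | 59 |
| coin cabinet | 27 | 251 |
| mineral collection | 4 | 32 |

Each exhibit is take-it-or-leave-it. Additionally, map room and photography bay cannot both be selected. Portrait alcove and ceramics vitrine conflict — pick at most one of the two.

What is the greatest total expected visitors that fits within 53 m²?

1041

By expected visitors per m²: interactive orrery 22.12, tapestry corridor 19.53, photography bay 18.00 lead.
Greedy by ratio would take interactive orrery + tapestry corridor + photography bay + mineral collection: 53 m² used, total 1039.
Dropping tapestry corridor and mineral collection frees 21 m²; slotting in portrait alcove (21 m²) lifts the total to 1041 at 53 m².
Runner-up interactive orrery + tapestry corridor + photography bay + mineral collection tops out at 1039.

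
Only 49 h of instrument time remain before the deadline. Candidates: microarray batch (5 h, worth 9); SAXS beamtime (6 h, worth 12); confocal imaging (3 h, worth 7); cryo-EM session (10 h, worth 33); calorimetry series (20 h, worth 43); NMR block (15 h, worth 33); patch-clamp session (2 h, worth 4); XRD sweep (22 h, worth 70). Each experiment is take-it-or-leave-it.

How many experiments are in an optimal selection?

4

The maximum expected citations within 49 h is 140.
For example cryo-EM session + NMR block + patch-clamp session + XRD sweep achieves it, using 49 h.
Any selection reaching 140 contains exactly 4 experiments.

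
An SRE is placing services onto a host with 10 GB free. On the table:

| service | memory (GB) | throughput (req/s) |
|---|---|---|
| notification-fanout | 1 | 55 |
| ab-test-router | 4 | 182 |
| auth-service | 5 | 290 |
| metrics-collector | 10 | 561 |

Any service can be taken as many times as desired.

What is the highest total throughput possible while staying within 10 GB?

580

Taking 2×auth-service: 10 GB used, 580 in throughput.
That's the maximum — no swap from here does better than 580.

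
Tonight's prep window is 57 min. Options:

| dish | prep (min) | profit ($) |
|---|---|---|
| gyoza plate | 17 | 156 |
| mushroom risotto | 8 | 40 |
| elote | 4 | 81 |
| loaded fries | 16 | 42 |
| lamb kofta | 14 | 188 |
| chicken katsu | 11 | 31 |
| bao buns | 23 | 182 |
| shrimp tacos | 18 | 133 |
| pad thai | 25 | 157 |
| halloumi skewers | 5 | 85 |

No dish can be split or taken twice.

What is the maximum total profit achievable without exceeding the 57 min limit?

576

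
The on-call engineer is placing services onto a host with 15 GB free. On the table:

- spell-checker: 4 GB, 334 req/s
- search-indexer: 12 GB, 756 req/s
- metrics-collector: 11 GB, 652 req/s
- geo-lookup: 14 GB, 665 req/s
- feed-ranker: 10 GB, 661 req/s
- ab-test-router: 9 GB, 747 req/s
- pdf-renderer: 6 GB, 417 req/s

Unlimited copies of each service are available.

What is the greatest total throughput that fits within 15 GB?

1164

The ratio heuristic lands on 3×spell-checker (1002) but leaves 3 GB idle.
Replace 3×spell-checker with ab-test-router + pdf-renderer: the trade gains 162 net, giving 1164 at 15 GB.
Nothing else within 15 GB beats 1164.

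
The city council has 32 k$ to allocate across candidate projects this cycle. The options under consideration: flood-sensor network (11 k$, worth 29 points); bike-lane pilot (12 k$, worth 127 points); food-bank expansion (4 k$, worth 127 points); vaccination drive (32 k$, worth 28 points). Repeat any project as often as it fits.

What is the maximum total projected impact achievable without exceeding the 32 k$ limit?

1016

8×food-bank expansion uses 32 of the 32 k$ and totals 1016.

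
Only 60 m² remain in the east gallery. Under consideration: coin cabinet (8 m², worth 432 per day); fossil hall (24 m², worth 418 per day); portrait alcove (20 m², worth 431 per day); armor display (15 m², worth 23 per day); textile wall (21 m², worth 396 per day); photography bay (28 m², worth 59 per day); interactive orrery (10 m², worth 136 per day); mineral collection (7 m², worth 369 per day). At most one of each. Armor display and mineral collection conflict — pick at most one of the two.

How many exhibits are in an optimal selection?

4

The maximum expected visitors within 60 m² is 1650.
coin cabinet + fossil hall + portrait alcove + mineral collection hits 1650 at 59 m².
Every optimal selection uses 4 exhibits.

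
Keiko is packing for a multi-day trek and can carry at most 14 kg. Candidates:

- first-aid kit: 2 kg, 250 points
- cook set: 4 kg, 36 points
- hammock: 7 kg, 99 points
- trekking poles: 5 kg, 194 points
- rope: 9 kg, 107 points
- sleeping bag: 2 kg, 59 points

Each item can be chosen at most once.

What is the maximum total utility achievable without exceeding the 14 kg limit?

Filling by ratio: first-aid kit + cook set + trekking poles + sleeping bag for 539, with 1 kg left unused.
The 6 kg tied up in cook set and sleeping bag is better spent on hammock — total rises to 543 (14 kg).
Every other selection either busts 14 kg or fails to beat 543.

543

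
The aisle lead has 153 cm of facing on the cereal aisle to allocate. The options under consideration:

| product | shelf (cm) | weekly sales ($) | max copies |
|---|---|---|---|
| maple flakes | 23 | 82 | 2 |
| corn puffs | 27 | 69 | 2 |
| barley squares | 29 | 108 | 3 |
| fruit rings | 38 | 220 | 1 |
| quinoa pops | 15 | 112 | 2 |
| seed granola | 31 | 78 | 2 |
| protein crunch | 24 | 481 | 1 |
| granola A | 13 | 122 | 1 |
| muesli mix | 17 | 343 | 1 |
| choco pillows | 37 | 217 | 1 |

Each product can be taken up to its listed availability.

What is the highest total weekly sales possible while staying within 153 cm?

1498

The ratio heuristic lands on barley squares + 2×quinoa pops + protein crunch + granola A + muesli mix + choco pillows (1495) but leaves 3 cm idle.
Dropping choco pillows frees 37 cm; slotting in fruit rings (38 cm) lifts the total to 1498 at 151 cm.
That's the maximum — no swap from here does better than 1498.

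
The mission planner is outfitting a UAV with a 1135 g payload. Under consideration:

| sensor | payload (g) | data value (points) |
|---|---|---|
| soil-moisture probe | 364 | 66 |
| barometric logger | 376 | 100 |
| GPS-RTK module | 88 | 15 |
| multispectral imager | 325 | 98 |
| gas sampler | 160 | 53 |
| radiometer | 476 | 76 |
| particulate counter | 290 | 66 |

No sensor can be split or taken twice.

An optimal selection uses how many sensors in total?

4

Optimal total is 279.
barometric logger + GPS-RTK module + multispectral imager + particulate counter hits 279 at 1079 g.
Any selection reaching 279 contains exactly 4 sensors.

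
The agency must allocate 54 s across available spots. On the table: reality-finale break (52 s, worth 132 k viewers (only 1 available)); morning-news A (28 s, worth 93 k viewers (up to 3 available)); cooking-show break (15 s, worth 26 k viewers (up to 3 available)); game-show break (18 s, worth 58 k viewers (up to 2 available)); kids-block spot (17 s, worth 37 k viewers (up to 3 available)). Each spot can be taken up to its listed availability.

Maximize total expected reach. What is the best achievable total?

153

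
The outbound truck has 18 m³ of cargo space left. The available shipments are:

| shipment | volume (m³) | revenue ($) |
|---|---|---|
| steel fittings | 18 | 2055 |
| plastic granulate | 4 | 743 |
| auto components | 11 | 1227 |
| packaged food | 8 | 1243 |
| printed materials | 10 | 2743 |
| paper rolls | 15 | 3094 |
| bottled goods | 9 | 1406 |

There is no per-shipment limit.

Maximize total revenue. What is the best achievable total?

4229

Taking 2×plastic granulate + printed materials: 18 m³ used, 4229 in revenue.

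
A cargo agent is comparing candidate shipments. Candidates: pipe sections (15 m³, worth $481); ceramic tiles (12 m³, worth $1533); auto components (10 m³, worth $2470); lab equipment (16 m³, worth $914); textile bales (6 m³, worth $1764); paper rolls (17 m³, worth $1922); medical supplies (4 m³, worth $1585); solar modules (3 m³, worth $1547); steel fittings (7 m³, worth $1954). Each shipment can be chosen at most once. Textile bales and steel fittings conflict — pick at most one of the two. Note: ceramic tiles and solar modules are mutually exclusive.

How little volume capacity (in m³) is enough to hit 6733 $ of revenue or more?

Need the lightest bundle worth ≥ 6733.
Taking auto components + textile bales + medical supplies + solar modules gives 7366 (≥ 6733) for 23 m³.
Below 23 m³ the best achievable stays under 6733.

23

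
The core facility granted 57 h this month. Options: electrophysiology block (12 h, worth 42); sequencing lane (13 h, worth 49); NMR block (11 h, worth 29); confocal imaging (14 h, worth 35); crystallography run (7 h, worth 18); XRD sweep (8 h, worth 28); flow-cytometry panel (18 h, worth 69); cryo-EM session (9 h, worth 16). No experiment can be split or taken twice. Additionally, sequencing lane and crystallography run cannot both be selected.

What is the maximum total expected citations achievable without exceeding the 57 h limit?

Taking the top-ratio experiments first gives electrophysiology block + sequencing lane + XRD sweep + flow-cytometry panel for 188 (51 h).
Dropping XRD sweep frees 8 h; slotting in confocal imaging (14 h) lifts the total to 195 at 57 h.

195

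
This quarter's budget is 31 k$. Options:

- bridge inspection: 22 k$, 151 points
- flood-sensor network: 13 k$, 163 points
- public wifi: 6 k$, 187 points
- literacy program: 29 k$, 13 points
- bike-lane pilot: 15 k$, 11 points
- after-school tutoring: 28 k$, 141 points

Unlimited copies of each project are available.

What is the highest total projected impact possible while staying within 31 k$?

5×public wifi uses 30 of the 31 k$ and totals 935.
That's the maximum — no swap from here does better than 935.

935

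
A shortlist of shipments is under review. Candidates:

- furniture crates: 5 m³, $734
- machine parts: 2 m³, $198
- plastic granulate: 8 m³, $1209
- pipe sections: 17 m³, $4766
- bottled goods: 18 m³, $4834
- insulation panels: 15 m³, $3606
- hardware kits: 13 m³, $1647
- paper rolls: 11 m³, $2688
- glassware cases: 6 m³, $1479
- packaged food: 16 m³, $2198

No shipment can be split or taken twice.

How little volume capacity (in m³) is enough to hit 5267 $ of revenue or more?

22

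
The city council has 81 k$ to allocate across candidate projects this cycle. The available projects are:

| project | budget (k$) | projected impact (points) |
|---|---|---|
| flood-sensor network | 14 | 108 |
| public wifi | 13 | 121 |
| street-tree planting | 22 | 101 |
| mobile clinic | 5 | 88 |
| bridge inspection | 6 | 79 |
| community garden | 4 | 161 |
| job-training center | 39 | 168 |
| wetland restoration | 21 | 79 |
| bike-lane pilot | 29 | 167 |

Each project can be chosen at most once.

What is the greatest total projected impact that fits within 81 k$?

725

Density check — community garden 40.25, mobile clinic 17.60, bridge inspection 13.17 are the best per k$.
A density-first pass picks flood-sensor network + public wifi + mobile clinic + bridge inspection + community garden + bike-lane pilot — 724 at 71 k$.
The 29 k$ tied up in bike-lane pilot is better spent on job-training center — total rises to 725 (81 k$).
Next best is flood-sensor network + public wifi + mobile clinic + bridge inspection + community garden + bike-lane pilot at 724 (71 k$) — short by 1.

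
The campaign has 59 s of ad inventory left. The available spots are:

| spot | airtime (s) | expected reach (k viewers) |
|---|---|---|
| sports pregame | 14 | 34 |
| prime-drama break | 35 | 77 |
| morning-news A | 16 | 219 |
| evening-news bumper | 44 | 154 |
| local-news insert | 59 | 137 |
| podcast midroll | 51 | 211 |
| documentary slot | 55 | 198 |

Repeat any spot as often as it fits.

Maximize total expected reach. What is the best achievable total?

657

Taking 3×morning-news A: 48 s used, 657 in expected reach.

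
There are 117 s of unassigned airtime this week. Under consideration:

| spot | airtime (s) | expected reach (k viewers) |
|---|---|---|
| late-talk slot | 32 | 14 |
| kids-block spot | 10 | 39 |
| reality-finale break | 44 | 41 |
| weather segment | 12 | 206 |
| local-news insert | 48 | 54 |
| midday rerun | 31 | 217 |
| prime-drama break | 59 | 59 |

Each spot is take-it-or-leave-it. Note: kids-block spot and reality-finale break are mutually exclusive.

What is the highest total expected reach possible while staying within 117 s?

521

Filling by ratio: kids-block spot + weather segment + local-news insert + midday rerun for 516, with 16 s left unused.
Dropping local-news insert frees 48 s; slotting in prime-drama break (59 s) lifts the total to 521 at 112 s.
The closest alternative, kids-block spot + weather segment + local-news insert + midday rerun, reaches only 516.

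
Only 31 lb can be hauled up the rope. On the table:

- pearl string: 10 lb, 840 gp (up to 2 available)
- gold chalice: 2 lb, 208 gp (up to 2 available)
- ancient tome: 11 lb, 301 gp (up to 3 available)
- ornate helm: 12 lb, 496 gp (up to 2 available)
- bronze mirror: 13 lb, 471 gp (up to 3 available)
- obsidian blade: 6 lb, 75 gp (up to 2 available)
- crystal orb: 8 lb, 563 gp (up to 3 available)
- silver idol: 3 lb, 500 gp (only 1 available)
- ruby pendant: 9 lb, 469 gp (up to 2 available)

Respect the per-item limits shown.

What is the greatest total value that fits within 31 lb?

2743

The ratio heuristic lands on 2×pearl string + 2×gold chalice + silver idol (2596) but leaves 4 lb idle.
Replace 2×gold chalice with crystal orb: the trade gains 147 net, giving 2743 at 31 lb.
No other feasible combination exceeds 2743.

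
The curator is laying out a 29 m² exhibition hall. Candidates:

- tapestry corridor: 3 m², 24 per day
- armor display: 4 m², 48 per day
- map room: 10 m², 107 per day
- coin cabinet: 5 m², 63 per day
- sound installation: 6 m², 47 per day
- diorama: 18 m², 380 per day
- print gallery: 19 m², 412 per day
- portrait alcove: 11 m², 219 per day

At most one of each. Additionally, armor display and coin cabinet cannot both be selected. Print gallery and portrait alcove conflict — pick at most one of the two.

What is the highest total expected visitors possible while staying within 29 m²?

Diorama + portrait alcove uses 29 of the 29 m² and totals 599.
An exhaustive check of the 256 subsets confirms 599.

599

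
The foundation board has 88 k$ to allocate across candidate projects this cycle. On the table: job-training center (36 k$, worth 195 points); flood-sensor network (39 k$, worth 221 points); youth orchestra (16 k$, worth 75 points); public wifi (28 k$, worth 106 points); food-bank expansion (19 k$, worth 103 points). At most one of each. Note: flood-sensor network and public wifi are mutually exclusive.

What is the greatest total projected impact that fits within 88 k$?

416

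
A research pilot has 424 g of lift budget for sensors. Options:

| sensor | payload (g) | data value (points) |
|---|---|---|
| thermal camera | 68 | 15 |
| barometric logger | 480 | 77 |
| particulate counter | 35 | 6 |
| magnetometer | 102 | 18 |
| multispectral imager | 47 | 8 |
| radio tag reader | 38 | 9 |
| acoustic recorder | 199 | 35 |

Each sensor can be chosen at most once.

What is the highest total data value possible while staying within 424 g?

Density check — radio tag reader 0.24, thermal camera 0.22, magnetometer 0.18, acoustic recorder 0.18 are the best per g.
The ratio ordering already packs tightly: thermal camera + magnetometer + radio tag reader + acoustic recorder, 407 g, 77.
Every other selection either busts 424 g or fails to beat 77.

77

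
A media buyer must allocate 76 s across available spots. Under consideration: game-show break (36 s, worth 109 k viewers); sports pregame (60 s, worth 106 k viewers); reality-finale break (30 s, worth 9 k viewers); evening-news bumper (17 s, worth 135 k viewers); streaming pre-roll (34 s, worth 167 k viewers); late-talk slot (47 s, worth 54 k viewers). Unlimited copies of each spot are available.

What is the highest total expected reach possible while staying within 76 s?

540

Ranking by ratio (expected reach/s): evening-news bumper 7.94, streaming pre-roll 4.91, game-show break 3.03.
The ratio ordering already packs tightly: 4×evening-news bumper, 68 s, 540.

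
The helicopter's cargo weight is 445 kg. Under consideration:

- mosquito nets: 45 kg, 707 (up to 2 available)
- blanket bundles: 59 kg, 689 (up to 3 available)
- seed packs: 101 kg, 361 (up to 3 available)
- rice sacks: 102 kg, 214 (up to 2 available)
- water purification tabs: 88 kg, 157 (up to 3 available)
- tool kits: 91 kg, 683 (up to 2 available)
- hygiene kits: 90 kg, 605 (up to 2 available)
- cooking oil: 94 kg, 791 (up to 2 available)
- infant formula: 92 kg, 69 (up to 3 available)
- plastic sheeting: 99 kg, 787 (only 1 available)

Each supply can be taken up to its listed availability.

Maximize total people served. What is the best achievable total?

4472

By people served per kg: mosquito nets 15.71, blanket bundles 11.68, cooking oil 8.41, plastic sheeting 7.95 lead.
Greedy by ratio would take 2×mosquito nets + 3×blanket bundles + cooking oil: 361 kg used, total 4272.
The 118 kg tied up in 2×blanket bundles is better spent on cooking oil + plastic sheeting — total rises to 4472 (436 kg).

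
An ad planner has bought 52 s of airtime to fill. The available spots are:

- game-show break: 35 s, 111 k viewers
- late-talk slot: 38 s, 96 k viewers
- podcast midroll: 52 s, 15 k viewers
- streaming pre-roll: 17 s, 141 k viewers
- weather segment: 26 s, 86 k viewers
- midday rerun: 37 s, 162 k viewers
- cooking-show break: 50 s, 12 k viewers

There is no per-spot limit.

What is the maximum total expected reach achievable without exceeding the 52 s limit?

423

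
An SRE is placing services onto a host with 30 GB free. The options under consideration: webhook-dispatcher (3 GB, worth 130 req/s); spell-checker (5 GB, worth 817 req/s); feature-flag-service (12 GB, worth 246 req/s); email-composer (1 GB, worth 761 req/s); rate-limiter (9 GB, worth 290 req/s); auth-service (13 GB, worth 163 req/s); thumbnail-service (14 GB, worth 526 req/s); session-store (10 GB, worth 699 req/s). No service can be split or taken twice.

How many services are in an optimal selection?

Best achievable throughput is 2803.
spell-checker + email-composer + thumbnail-service + session-store hits 2803 at 30 GB.
All optima have 4 services.

4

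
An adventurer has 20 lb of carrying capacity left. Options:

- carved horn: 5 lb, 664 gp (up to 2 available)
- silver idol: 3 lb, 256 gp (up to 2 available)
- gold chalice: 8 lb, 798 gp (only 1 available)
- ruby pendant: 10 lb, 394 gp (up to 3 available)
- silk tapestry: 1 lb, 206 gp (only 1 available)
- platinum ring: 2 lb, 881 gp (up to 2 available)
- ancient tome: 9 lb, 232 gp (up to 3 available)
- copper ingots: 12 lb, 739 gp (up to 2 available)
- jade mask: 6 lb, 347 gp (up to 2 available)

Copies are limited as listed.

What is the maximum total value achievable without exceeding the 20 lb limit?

3602

Taking the top-ratio items first gives 2×carved horn + silver idol + silk tapestry + 2×platinum ring for 3552 (18 lb).
The 1 lb tied up in silk tapestry is better spent on silver idol — total rises to 3602 (20 lb).
Nothing else within 20 lb beats 3602.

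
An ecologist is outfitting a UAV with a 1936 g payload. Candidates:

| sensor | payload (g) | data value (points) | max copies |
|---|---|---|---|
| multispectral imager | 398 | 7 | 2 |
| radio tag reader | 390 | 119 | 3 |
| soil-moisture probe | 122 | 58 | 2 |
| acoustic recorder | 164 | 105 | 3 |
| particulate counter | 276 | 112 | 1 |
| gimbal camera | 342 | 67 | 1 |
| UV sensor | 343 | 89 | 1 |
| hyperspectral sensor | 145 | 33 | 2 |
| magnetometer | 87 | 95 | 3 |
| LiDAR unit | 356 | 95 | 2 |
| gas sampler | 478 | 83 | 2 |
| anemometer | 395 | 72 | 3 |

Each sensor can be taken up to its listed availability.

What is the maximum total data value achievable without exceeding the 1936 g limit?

1008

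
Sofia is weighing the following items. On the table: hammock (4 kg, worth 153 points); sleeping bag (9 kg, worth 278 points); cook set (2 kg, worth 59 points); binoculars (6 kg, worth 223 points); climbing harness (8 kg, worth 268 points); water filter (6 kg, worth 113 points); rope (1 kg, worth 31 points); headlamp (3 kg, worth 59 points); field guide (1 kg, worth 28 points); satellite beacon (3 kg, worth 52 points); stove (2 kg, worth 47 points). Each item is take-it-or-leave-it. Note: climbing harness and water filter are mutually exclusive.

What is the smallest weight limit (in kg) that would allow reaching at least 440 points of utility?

Look for the lowest-weight combination reaching 440.
hammock + cook set + binoculars + rope: 466 utility at 13 kg.
No combination under 13 kg hits 440.

13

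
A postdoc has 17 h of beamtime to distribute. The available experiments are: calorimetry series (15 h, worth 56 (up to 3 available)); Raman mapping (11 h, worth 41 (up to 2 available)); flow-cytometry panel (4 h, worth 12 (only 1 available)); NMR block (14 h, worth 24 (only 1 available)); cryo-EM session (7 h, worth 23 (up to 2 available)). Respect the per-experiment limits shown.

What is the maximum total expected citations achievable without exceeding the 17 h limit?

56

The ratio ordering already packs tightly: calorimetry series, 15 h, 56.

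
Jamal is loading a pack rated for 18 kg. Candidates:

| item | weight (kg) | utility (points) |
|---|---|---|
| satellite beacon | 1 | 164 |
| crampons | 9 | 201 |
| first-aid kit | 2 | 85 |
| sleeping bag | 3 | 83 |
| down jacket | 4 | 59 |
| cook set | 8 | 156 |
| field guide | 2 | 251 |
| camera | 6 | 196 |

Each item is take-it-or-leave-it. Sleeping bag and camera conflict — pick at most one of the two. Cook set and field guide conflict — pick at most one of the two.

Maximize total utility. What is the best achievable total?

812

Ranking by ratio (utility/kg): satellite beacon 164.00, field guide 125.50, first-aid kit 42.50.
Best packing: satellite beacon + crampons + field guide + camera — 18 kg, 812 total.
Runner-up satellite beacon + crampons + first-aid kit + sleeping bag + field guide tops out at 784.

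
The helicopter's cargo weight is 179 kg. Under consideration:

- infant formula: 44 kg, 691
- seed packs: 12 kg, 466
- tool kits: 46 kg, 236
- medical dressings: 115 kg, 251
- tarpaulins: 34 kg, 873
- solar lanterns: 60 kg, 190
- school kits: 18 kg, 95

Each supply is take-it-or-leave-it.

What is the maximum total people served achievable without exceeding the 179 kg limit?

Taking infant formula + seed packs + tool kits + tarpaulins + school kits: 154 kg used, 2361 in people served.

2361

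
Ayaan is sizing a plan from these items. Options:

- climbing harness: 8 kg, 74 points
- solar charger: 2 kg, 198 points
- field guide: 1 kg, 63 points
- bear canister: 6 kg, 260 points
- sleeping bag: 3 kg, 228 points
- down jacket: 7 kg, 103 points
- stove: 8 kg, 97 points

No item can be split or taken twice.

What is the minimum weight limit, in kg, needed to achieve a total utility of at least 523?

10

Look for the lowest-weight combination reaching 523.
field guide + bear canister + sleeping bag: 551 utility at 10 kg.
Below 10 kg the best achievable stays under 523.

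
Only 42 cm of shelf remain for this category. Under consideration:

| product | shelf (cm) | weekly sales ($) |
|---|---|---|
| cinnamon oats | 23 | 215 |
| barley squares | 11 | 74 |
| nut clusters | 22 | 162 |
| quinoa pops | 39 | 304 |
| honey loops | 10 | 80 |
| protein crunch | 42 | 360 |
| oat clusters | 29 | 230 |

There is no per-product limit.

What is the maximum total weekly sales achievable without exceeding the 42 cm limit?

360

Greedy by ratio would take cinnamon oats + honey loops: 33 cm used, total 295.
The 33 cm tied up in cinnamon oats and honey loops is better spent on protein crunch — total rises to 360 (42 cm).
Every other selection either busts 42 cm or fails to beat 360.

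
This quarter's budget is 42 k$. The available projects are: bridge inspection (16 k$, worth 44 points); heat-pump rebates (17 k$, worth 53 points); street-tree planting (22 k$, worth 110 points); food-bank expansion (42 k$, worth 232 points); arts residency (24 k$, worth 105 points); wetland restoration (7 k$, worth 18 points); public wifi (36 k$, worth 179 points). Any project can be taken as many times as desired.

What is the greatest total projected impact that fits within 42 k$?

Density check — food-bank expansion 5.52, street-tree planting 5.00, public wifi 4.97, arts residency 4.38 are the best per k$.
Taking food-bank expansion: 42 k$ used, 232 in projected impact.
No other feasible combination exceeds 232.

232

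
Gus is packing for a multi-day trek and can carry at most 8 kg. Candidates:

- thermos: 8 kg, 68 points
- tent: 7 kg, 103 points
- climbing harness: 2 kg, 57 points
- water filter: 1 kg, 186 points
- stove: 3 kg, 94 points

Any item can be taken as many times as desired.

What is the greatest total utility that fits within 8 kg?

1488

The ratio ordering already packs tightly: 8×water filter, 8 kg, 1488.
That's the maximum — no swap from here does better than 1488.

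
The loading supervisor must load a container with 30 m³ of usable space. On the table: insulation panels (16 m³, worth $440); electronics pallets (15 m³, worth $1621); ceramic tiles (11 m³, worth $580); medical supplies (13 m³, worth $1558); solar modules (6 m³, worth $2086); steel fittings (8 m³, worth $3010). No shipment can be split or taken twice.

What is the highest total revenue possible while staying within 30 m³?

6717

Ranking by ratio (revenue/m³): steel fittings 376.25, solar modules 347.67, medical supplies 119.85.
Filling by ratio: medical supplies + solar modules + steel fittings for 6654, with 3 m³ left unused.
The 13 m³ tied up in medical supplies is better spent on electronics pallets — total rises to 6717 (29 m³).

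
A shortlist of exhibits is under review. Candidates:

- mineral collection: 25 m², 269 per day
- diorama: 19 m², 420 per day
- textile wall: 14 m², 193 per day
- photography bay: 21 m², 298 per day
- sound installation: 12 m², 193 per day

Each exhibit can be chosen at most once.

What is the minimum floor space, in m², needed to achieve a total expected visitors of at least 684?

Need the lightest bundle worth ≥ 684.
Taking diorama + photography bay gives 718 (≥ 684) for 40 m².
No combination under 40 m² hits 684.

40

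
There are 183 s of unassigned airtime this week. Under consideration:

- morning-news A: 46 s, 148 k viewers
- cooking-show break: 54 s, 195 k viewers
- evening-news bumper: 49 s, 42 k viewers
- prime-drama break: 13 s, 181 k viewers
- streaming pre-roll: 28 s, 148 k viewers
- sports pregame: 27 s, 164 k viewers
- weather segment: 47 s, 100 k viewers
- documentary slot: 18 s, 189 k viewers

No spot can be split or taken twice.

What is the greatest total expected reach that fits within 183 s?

930

By expected reach per s: prime-drama break 13.92, documentary slot 10.50, sports pregame 6.07 lead.
Filling by ratio: cooking-show break + prime-drama break + streaming pre-roll + sports pregame + documentary slot for 877, with 43 s left unused.
Replace cooking-show break with morning-news A + weather segment: the trade gains 53 net, giving 930 at 179 s.
No other feasible combination exceeds 930.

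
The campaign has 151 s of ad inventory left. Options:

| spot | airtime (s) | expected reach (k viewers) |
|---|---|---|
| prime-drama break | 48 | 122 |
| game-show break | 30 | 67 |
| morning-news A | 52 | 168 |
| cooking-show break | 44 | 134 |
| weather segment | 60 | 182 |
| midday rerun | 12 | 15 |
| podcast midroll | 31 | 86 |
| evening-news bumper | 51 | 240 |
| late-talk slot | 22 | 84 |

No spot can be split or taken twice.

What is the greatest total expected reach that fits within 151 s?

Density check — evening-news bumper 4.71, late-talk slot 3.82, morning-news A 3.23, cooking-show break 3.05 are the best per s.
Filling by ratio: morning-news A + midday rerun + evening-news bumper + late-talk slot for 507, with 14 s left unused.
Replace morning-news A and midday rerun with cooking-show break + podcast midroll: the trade gains 37 net, giving 544 at 148 s.

544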